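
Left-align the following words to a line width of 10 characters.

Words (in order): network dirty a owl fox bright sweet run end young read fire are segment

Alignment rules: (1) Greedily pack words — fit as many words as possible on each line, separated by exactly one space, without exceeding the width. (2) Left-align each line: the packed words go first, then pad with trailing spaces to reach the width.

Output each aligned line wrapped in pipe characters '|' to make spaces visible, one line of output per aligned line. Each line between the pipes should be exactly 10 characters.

Line 1: ['network'] (min_width=7, slack=3)
Line 2: ['dirty', 'a'] (min_width=7, slack=3)
Line 3: ['owl', 'fox'] (min_width=7, slack=3)
Line 4: ['bright'] (min_width=6, slack=4)
Line 5: ['sweet', 'run'] (min_width=9, slack=1)
Line 6: ['end', 'young'] (min_width=9, slack=1)
Line 7: ['read', 'fire'] (min_width=9, slack=1)
Line 8: ['are'] (min_width=3, slack=7)
Line 9: ['segment'] (min_width=7, slack=3)

Answer: |network   |
|dirty a   |
|owl fox   |
|bright    |
|sweet run |
|end young |
|read fire |
|are       |
|segment   |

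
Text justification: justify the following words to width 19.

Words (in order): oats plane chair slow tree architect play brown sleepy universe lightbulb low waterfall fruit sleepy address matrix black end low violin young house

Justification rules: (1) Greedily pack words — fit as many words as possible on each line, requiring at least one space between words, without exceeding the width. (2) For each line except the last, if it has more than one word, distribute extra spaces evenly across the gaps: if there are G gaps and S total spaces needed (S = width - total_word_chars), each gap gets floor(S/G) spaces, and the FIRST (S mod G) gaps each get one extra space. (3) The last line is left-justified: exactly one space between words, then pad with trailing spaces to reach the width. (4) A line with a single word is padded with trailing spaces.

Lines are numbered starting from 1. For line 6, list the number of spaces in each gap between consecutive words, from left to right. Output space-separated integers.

Line 1: ['oats', 'plane', 'chair'] (min_width=16, slack=3)
Line 2: ['slow', 'tree', 'architect'] (min_width=19, slack=0)
Line 3: ['play', 'brown', 'sleepy'] (min_width=17, slack=2)
Line 4: ['universe', 'lightbulb'] (min_width=18, slack=1)
Line 5: ['low', 'waterfall', 'fruit'] (min_width=19, slack=0)
Line 6: ['sleepy', 'address'] (min_width=14, slack=5)
Line 7: ['matrix', 'black', 'end'] (min_width=16, slack=3)
Line 8: ['low', 'violin', 'young'] (min_width=16, slack=3)
Line 9: ['house'] (min_width=5, slack=14)

Answer: 6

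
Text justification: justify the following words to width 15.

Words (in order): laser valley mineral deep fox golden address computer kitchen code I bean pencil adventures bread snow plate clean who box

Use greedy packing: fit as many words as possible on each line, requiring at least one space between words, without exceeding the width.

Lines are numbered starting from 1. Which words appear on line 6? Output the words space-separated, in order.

Line 1: ['laser', 'valley'] (min_width=12, slack=3)
Line 2: ['mineral', 'deep'] (min_width=12, slack=3)
Line 3: ['fox', 'golden'] (min_width=10, slack=5)
Line 4: ['address'] (min_width=7, slack=8)
Line 5: ['computer'] (min_width=8, slack=7)
Line 6: ['kitchen', 'code', 'I'] (min_width=14, slack=1)
Line 7: ['bean', 'pencil'] (min_width=11, slack=4)
Line 8: ['adventures'] (min_width=10, slack=5)
Line 9: ['bread', 'snow'] (min_width=10, slack=5)
Line 10: ['plate', 'clean', 'who'] (min_width=15, slack=0)
Line 11: ['box'] (min_width=3, slack=12)

Answer: kitchen code I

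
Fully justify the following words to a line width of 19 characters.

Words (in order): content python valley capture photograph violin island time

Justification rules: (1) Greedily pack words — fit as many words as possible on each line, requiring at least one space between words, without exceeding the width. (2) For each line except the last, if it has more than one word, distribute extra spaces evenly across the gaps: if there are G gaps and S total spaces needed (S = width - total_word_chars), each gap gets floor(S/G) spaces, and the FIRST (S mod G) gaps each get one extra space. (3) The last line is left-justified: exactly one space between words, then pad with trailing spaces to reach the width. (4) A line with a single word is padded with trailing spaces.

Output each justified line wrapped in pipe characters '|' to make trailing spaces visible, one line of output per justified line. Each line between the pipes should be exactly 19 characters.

Line 1: ['content', 'python'] (min_width=14, slack=5)
Line 2: ['valley', 'capture'] (min_width=14, slack=5)
Line 3: ['photograph', 'violin'] (min_width=17, slack=2)
Line 4: ['island', 'time'] (min_width=11, slack=8)

Answer: |content      python|
|valley      capture|
|photograph   violin|
|island time        |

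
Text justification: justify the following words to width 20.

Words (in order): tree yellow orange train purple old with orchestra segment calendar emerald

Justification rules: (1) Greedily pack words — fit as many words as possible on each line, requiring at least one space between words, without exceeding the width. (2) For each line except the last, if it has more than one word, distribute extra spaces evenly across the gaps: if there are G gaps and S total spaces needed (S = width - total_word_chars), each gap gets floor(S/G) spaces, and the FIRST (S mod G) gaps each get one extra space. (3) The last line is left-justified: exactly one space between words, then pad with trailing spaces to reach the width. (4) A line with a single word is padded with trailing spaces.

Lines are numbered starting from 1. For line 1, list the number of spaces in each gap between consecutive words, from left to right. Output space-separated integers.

Line 1: ['tree', 'yellow', 'orange'] (min_width=18, slack=2)
Line 2: ['train', 'purple', 'old'] (min_width=16, slack=4)
Line 3: ['with', 'orchestra'] (min_width=14, slack=6)
Line 4: ['segment', 'calendar'] (min_width=16, slack=4)
Line 5: ['emerald'] (min_width=7, slack=13)

Answer: 2 2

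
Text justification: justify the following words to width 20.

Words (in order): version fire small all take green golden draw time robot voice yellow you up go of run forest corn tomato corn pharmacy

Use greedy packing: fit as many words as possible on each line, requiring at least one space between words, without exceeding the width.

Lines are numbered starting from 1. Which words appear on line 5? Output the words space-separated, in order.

Line 1: ['version', 'fire', 'small'] (min_width=18, slack=2)
Line 2: ['all', 'take', 'green'] (min_width=14, slack=6)
Line 3: ['golden', 'draw', 'time'] (min_width=16, slack=4)
Line 4: ['robot', 'voice', 'yellow'] (min_width=18, slack=2)
Line 5: ['you', 'up', 'go', 'of', 'run'] (min_width=16, slack=4)
Line 6: ['forest', 'corn', 'tomato'] (min_width=18, slack=2)
Line 7: ['corn', 'pharmacy'] (min_width=13, slack=7)

Answer: you up go of run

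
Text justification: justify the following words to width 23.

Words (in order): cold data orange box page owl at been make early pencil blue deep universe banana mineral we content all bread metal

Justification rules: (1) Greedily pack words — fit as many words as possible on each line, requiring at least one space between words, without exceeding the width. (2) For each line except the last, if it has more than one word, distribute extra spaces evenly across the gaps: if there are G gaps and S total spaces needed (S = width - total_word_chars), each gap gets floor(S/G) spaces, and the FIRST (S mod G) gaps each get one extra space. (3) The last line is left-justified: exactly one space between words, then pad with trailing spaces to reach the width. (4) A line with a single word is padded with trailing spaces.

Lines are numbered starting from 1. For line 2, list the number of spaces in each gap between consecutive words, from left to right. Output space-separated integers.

Line 1: ['cold', 'data', 'orange', 'box'] (min_width=20, slack=3)
Line 2: ['page', 'owl', 'at', 'been', 'make'] (min_width=21, slack=2)
Line 3: ['early', 'pencil', 'blue', 'deep'] (min_width=22, slack=1)
Line 4: ['universe', 'banana', 'mineral'] (min_width=23, slack=0)
Line 5: ['we', 'content', 'all', 'bread'] (min_width=20, slack=3)
Line 6: ['metal'] (min_width=5, slack=18)

Answer: 2 2 1 1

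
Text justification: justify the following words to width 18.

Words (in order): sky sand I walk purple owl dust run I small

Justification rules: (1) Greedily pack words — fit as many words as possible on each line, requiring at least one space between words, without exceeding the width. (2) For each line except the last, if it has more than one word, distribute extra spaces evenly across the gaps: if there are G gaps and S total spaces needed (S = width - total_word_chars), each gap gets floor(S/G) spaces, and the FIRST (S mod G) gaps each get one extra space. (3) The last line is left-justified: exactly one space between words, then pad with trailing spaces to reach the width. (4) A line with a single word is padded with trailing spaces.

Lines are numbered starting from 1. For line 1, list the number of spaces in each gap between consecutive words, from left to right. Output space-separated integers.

Line 1: ['sky', 'sand', 'I', 'walk'] (min_width=15, slack=3)
Line 2: ['purple', 'owl', 'dust'] (min_width=15, slack=3)
Line 3: ['run', 'I', 'small'] (min_width=11, slack=7)

Answer: 2 2 2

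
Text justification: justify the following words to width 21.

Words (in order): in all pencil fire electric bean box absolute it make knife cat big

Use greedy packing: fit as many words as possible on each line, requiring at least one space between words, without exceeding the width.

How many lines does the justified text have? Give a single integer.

Answer: 4

Derivation:
Line 1: ['in', 'all', 'pencil', 'fire'] (min_width=18, slack=3)
Line 2: ['electric', 'bean', 'box'] (min_width=17, slack=4)
Line 3: ['absolute', 'it', 'make'] (min_width=16, slack=5)
Line 4: ['knife', 'cat', 'big'] (min_width=13, slack=8)
Total lines: 4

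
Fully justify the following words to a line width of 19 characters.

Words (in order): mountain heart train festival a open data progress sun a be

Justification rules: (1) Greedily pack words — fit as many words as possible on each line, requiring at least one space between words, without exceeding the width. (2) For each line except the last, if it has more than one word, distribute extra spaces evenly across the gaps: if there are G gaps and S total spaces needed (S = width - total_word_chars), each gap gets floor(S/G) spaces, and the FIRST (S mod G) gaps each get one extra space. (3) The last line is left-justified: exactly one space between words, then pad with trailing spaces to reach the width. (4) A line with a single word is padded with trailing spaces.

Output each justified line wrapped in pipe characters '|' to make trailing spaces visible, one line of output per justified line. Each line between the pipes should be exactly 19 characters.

Line 1: ['mountain', 'heart'] (min_width=14, slack=5)
Line 2: ['train', 'festival', 'a'] (min_width=16, slack=3)
Line 3: ['open', 'data', 'progress'] (min_width=18, slack=1)
Line 4: ['sun', 'a', 'be'] (min_width=8, slack=11)

Answer: |mountain      heart|
|train   festival  a|
|open  data progress|
|sun a be           |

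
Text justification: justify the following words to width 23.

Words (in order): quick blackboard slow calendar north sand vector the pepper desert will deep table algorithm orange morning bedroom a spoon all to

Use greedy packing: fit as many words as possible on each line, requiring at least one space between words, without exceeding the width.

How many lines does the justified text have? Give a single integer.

Line 1: ['quick', 'blackboard', 'slow'] (min_width=21, slack=2)
Line 2: ['calendar', 'north', 'sand'] (min_width=19, slack=4)
Line 3: ['vector', 'the', 'pepper'] (min_width=17, slack=6)
Line 4: ['desert', 'will', 'deep', 'table'] (min_width=22, slack=1)
Line 5: ['algorithm', 'orange'] (min_width=16, slack=7)
Line 6: ['morning', 'bedroom', 'a', 'spoon'] (min_width=23, slack=0)
Line 7: ['all', 'to'] (min_width=6, slack=17)
Total lines: 7

Answer: 7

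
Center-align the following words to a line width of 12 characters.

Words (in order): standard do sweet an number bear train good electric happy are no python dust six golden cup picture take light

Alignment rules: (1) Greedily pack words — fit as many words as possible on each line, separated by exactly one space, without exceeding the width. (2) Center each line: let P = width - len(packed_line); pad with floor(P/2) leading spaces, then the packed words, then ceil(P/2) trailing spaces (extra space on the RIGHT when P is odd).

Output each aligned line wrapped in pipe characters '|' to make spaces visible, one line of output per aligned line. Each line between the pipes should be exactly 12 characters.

Line 1: ['standard', 'do'] (min_width=11, slack=1)
Line 2: ['sweet', 'an'] (min_width=8, slack=4)
Line 3: ['number', 'bear'] (min_width=11, slack=1)
Line 4: ['train', 'good'] (min_width=10, slack=2)
Line 5: ['electric'] (min_width=8, slack=4)
Line 6: ['happy', 'are', 'no'] (min_width=12, slack=0)
Line 7: ['python', 'dust'] (min_width=11, slack=1)
Line 8: ['six', 'golden'] (min_width=10, slack=2)
Line 9: ['cup', 'picture'] (min_width=11, slack=1)
Line 10: ['take', 'light'] (min_width=10, slack=2)

Answer: |standard do |
|  sweet an  |
|number bear |
| train good |
|  electric  |
|happy are no|
|python dust |
| six golden |
|cup picture |
| take light |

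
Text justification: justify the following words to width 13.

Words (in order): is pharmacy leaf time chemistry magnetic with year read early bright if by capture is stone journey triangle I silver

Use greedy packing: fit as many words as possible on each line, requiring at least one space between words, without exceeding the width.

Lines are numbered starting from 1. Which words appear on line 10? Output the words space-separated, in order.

Answer: triangle I

Derivation:
Line 1: ['is', 'pharmacy'] (min_width=11, slack=2)
Line 2: ['leaf', 'time'] (min_width=9, slack=4)
Line 3: ['chemistry'] (min_width=9, slack=4)
Line 4: ['magnetic', 'with'] (min_width=13, slack=0)
Line 5: ['year', 'read'] (min_width=9, slack=4)
Line 6: ['early', 'bright'] (min_width=12, slack=1)
Line 7: ['if', 'by', 'capture'] (min_width=13, slack=0)
Line 8: ['is', 'stone'] (min_width=8, slack=5)
Line 9: ['journey'] (min_width=7, slack=6)
Line 10: ['triangle', 'I'] (min_width=10, slack=3)
Line 11: ['silver'] (min_width=6, slack=7)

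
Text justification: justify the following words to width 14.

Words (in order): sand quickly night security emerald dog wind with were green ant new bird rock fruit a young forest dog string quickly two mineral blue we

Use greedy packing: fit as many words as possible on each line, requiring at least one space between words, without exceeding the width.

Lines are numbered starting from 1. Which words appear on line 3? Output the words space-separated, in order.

Answer: emerald dog

Derivation:
Line 1: ['sand', 'quickly'] (min_width=12, slack=2)
Line 2: ['night', 'security'] (min_width=14, slack=0)
Line 3: ['emerald', 'dog'] (min_width=11, slack=3)
Line 4: ['wind', 'with', 'were'] (min_width=14, slack=0)
Line 5: ['green', 'ant', 'new'] (min_width=13, slack=1)
Line 6: ['bird', 'rock'] (min_width=9, slack=5)
Line 7: ['fruit', 'a', 'young'] (min_width=13, slack=1)
Line 8: ['forest', 'dog'] (min_width=10, slack=4)
Line 9: ['string', 'quickly'] (min_width=14, slack=0)
Line 10: ['two', 'mineral'] (min_width=11, slack=3)
Line 11: ['blue', 'we'] (min_width=7, slack=7)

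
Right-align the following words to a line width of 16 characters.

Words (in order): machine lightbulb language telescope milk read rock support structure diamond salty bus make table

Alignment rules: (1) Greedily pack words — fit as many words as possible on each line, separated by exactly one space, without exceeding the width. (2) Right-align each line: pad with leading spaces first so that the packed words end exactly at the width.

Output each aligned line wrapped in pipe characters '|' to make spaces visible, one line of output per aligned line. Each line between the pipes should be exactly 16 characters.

Answer: |         machine|
|       lightbulb|
|        language|
|  telescope milk|
|       read rock|
|         support|
|       structure|
|   diamond salty|
|  bus make table|

Derivation:
Line 1: ['machine'] (min_width=7, slack=9)
Line 2: ['lightbulb'] (min_width=9, slack=7)
Line 3: ['language'] (min_width=8, slack=8)
Line 4: ['telescope', 'milk'] (min_width=14, slack=2)
Line 5: ['read', 'rock'] (min_width=9, slack=7)
Line 6: ['support'] (min_width=7, slack=9)
Line 7: ['structure'] (min_width=9, slack=7)
Line 8: ['diamond', 'salty'] (min_width=13, slack=3)
Line 9: ['bus', 'make', 'table'] (min_width=14, slack=2)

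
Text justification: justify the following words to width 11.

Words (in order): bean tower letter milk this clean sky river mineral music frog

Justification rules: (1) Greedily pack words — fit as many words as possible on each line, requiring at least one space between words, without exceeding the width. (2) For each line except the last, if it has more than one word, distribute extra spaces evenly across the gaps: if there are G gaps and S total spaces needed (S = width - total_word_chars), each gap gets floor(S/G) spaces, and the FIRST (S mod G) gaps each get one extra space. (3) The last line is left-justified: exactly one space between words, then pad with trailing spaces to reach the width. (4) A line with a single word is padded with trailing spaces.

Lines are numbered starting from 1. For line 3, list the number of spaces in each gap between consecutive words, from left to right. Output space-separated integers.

Line 1: ['bean', 'tower'] (min_width=10, slack=1)
Line 2: ['letter', 'milk'] (min_width=11, slack=0)
Line 3: ['this', 'clean'] (min_width=10, slack=1)
Line 4: ['sky', 'river'] (min_width=9, slack=2)
Line 5: ['mineral'] (min_width=7, slack=4)
Line 6: ['music', 'frog'] (min_width=10, slack=1)

Answer: 2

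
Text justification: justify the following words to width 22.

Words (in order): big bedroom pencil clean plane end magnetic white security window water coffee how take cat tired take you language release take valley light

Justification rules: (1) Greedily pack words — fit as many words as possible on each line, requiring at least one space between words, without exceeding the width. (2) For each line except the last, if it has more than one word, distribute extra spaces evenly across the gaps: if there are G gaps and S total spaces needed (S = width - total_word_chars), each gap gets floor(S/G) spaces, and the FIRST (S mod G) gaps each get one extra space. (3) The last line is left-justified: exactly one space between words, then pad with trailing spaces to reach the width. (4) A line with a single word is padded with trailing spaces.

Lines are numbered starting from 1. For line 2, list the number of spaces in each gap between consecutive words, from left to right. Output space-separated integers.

Line 1: ['big', 'bedroom', 'pencil'] (min_width=18, slack=4)
Line 2: ['clean', 'plane', 'end'] (min_width=15, slack=7)
Line 3: ['magnetic', 'white'] (min_width=14, slack=8)
Line 4: ['security', 'window', 'water'] (min_width=21, slack=1)
Line 5: ['coffee', 'how', 'take', 'cat'] (min_width=19, slack=3)
Line 6: ['tired', 'take', 'you'] (min_width=14, slack=8)
Line 7: ['language', 'release', 'take'] (min_width=21, slack=1)
Line 8: ['valley', 'light'] (min_width=12, slack=10)

Answer: 5 4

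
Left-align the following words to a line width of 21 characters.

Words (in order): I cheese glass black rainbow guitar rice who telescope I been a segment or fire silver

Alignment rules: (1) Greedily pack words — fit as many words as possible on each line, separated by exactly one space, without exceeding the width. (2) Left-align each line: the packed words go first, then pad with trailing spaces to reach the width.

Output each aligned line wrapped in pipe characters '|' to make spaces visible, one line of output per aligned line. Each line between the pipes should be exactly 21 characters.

Line 1: ['I', 'cheese', 'glass', 'black'] (min_width=20, slack=1)
Line 2: ['rainbow', 'guitar', 'rice'] (min_width=19, slack=2)
Line 3: ['who', 'telescope', 'I', 'been'] (min_width=20, slack=1)
Line 4: ['a', 'segment', 'or', 'fire'] (min_width=17, slack=4)
Line 5: ['silver'] (min_width=6, slack=15)

Answer: |I cheese glass black |
|rainbow guitar rice  |
|who telescope I been |
|a segment or fire    |
|silver               |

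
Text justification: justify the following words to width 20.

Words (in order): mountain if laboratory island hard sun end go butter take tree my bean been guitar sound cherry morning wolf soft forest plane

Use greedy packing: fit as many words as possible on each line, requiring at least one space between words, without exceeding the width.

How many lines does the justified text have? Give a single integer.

Line 1: ['mountain', 'if'] (min_width=11, slack=9)
Line 2: ['laboratory', 'island'] (min_width=17, slack=3)
Line 3: ['hard', 'sun', 'end', 'go'] (min_width=15, slack=5)
Line 4: ['butter', 'take', 'tree', 'my'] (min_width=19, slack=1)
Line 5: ['bean', 'been', 'guitar'] (min_width=16, slack=4)
Line 6: ['sound', 'cherry', 'morning'] (min_width=20, slack=0)
Line 7: ['wolf', 'soft', 'forest'] (min_width=16, slack=4)
Line 8: ['plane'] (min_width=5, slack=15)
Total lines: 8

Answer: 8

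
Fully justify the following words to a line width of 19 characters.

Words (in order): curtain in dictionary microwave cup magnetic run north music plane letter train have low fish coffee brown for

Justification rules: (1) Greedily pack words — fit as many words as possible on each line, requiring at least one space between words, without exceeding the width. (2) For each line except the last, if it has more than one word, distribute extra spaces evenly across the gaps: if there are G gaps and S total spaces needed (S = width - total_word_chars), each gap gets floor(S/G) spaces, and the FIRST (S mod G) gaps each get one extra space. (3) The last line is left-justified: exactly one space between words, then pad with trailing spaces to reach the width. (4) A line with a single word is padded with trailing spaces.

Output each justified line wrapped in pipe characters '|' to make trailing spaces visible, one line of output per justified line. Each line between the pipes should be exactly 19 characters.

Line 1: ['curtain', 'in'] (min_width=10, slack=9)
Line 2: ['dictionary'] (min_width=10, slack=9)
Line 3: ['microwave', 'cup'] (min_width=13, slack=6)
Line 4: ['magnetic', 'run', 'north'] (min_width=18, slack=1)
Line 5: ['music', 'plane', 'letter'] (min_width=18, slack=1)
Line 6: ['train', 'have', 'low', 'fish'] (min_width=19, slack=0)
Line 7: ['coffee', 'brown', 'for'] (min_width=16, slack=3)

Answer: |curtain          in|
|dictionary         |
|microwave       cup|
|magnetic  run north|
|music  plane letter|
|train have low fish|
|coffee brown for   |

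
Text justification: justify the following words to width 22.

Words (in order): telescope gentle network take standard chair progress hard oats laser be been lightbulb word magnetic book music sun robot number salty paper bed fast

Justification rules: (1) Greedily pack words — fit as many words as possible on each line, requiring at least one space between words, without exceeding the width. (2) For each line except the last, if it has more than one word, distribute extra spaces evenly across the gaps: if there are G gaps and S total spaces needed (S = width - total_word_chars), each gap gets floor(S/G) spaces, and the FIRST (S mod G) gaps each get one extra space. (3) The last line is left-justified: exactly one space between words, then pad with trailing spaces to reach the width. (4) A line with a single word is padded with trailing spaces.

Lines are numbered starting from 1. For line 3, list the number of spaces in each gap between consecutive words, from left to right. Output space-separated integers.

Answer: 3 2

Derivation:
Line 1: ['telescope', 'gentle'] (min_width=16, slack=6)
Line 2: ['network', 'take', 'standard'] (min_width=21, slack=1)
Line 3: ['chair', 'progress', 'hard'] (min_width=19, slack=3)
Line 4: ['oats', 'laser', 'be', 'been'] (min_width=18, slack=4)
Line 5: ['lightbulb', 'word'] (min_width=14, slack=8)
Line 6: ['magnetic', 'book', 'music'] (min_width=19, slack=3)
Line 7: ['sun', 'robot', 'number', 'salty'] (min_width=22, slack=0)
Line 8: ['paper', 'bed', 'fast'] (min_width=14, slack=8)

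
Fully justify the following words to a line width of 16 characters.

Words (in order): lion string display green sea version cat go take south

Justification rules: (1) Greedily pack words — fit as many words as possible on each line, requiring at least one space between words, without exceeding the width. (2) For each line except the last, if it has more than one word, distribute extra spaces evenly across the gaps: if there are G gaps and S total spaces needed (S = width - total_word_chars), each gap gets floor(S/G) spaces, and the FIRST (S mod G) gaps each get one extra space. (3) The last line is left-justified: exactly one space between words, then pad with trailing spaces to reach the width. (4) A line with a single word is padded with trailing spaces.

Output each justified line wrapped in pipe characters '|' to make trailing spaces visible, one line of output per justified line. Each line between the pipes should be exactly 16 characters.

Answer: |lion      string|
|display    green|
|sea  version cat|
|go take south   |

Derivation:
Line 1: ['lion', 'string'] (min_width=11, slack=5)
Line 2: ['display', 'green'] (min_width=13, slack=3)
Line 3: ['sea', 'version', 'cat'] (min_width=15, slack=1)
Line 4: ['go', 'take', 'south'] (min_width=13, slack=3)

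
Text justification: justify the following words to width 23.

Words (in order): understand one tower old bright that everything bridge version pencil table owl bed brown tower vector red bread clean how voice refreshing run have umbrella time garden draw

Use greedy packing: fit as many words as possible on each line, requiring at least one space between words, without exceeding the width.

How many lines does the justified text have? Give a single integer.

Line 1: ['understand', 'one', 'tower'] (min_width=20, slack=3)
Line 2: ['old', 'bright', 'that'] (min_width=15, slack=8)
Line 3: ['everything', 'bridge'] (min_width=17, slack=6)
Line 4: ['version', 'pencil', 'table'] (min_width=20, slack=3)
Line 5: ['owl', 'bed', 'brown', 'tower'] (min_width=19, slack=4)
Line 6: ['vector', 'red', 'bread', 'clean'] (min_width=22, slack=1)
Line 7: ['how', 'voice', 'refreshing'] (min_width=20, slack=3)
Line 8: ['run', 'have', 'umbrella', 'time'] (min_width=22, slack=1)
Line 9: ['garden', 'draw'] (min_width=11, slack=12)
Total lines: 9

Answer: 9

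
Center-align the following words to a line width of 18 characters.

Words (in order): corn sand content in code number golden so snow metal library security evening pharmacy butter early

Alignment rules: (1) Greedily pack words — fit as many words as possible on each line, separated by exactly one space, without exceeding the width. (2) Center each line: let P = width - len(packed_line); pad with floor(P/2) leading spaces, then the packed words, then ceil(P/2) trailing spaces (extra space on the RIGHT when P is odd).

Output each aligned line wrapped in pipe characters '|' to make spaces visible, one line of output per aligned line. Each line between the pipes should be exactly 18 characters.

Answer: |corn sand content |
|  in code number  |
|  golden so snow  |
|  metal library   |
| security evening |
| pharmacy butter  |
|      early       |

Derivation:
Line 1: ['corn', 'sand', 'content'] (min_width=17, slack=1)
Line 2: ['in', 'code', 'number'] (min_width=14, slack=4)
Line 3: ['golden', 'so', 'snow'] (min_width=14, slack=4)
Line 4: ['metal', 'library'] (min_width=13, slack=5)
Line 5: ['security', 'evening'] (min_width=16, slack=2)
Line 6: ['pharmacy', 'butter'] (min_width=15, slack=3)
Line 7: ['early'] (min_width=5, slack=13)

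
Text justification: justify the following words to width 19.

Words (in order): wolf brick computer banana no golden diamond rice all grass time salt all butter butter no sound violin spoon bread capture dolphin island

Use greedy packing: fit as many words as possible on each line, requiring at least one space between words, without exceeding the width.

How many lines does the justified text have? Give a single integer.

Answer: 8

Derivation:
Line 1: ['wolf', 'brick', 'computer'] (min_width=19, slack=0)
Line 2: ['banana', 'no', 'golden'] (min_width=16, slack=3)
Line 3: ['diamond', 'rice', 'all'] (min_width=16, slack=3)
Line 4: ['grass', 'time', 'salt', 'all'] (min_width=19, slack=0)
Line 5: ['butter', 'butter', 'no'] (min_width=16, slack=3)
Line 6: ['sound', 'violin', 'spoon'] (min_width=18, slack=1)
Line 7: ['bread', 'capture'] (min_width=13, slack=6)
Line 8: ['dolphin', 'island'] (min_width=14, slack=5)
Total lines: 8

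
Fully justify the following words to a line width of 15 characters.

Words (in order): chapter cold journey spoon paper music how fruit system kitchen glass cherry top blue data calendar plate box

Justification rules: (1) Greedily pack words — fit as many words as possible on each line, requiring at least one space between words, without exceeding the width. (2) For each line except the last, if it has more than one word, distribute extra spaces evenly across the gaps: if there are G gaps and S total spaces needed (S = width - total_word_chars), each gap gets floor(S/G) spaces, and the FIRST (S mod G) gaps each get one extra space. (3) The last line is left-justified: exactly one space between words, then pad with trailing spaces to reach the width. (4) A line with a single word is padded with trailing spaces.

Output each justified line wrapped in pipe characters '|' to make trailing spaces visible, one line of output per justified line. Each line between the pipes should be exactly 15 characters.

Line 1: ['chapter', 'cold'] (min_width=12, slack=3)
Line 2: ['journey', 'spoon'] (min_width=13, slack=2)
Line 3: ['paper', 'music', 'how'] (min_width=15, slack=0)
Line 4: ['fruit', 'system'] (min_width=12, slack=3)
Line 5: ['kitchen', 'glass'] (min_width=13, slack=2)
Line 6: ['cherry', 'top', 'blue'] (min_width=15, slack=0)
Line 7: ['data', 'calendar'] (min_width=13, slack=2)
Line 8: ['plate', 'box'] (min_width=9, slack=6)

Answer: |chapter    cold|
|journey   spoon|
|paper music how|
|fruit    system|
|kitchen   glass|
|cherry top blue|
|data   calendar|
|plate box      |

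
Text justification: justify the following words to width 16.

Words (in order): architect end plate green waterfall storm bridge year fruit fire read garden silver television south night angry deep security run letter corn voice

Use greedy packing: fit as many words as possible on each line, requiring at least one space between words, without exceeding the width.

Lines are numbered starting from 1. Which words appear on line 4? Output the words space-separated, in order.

Answer: bridge year

Derivation:
Line 1: ['architect', 'end'] (min_width=13, slack=3)
Line 2: ['plate', 'green'] (min_width=11, slack=5)
Line 3: ['waterfall', 'storm'] (min_width=15, slack=1)
Line 4: ['bridge', 'year'] (min_width=11, slack=5)
Line 5: ['fruit', 'fire', 'read'] (min_width=15, slack=1)
Line 6: ['garden', 'silver'] (min_width=13, slack=3)
Line 7: ['television', 'south'] (min_width=16, slack=0)
Line 8: ['night', 'angry', 'deep'] (min_width=16, slack=0)
Line 9: ['security', 'run'] (min_width=12, slack=4)
Line 10: ['letter', 'corn'] (min_width=11, slack=5)
Line 11: ['voice'] (min_width=5, slack=11)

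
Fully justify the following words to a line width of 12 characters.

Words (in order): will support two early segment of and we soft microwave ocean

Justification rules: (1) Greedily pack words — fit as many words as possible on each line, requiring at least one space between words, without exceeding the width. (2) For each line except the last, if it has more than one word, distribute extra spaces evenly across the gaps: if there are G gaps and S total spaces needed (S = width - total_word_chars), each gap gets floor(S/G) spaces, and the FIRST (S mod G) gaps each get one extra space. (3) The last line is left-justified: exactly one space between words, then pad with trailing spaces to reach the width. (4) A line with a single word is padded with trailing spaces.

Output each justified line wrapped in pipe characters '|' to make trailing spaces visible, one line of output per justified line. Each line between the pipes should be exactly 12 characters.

Line 1: ['will', 'support'] (min_width=12, slack=0)
Line 2: ['two', 'early'] (min_width=9, slack=3)
Line 3: ['segment', 'of'] (min_width=10, slack=2)
Line 4: ['and', 'we', 'soft'] (min_width=11, slack=1)
Line 5: ['microwave'] (min_width=9, slack=3)
Line 6: ['ocean'] (min_width=5, slack=7)

Answer: |will support|
|two    early|
|segment   of|
|and  we soft|
|microwave   |
|ocean       |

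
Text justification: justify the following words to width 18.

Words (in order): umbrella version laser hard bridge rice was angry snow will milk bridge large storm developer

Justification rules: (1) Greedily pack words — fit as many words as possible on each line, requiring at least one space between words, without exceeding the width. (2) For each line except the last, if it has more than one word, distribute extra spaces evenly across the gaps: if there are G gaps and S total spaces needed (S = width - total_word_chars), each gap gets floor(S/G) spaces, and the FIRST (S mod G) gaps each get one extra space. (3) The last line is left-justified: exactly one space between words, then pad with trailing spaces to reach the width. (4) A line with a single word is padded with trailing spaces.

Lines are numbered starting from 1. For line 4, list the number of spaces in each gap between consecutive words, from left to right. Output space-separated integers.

Line 1: ['umbrella', 'version'] (min_width=16, slack=2)
Line 2: ['laser', 'hard', 'bridge'] (min_width=17, slack=1)
Line 3: ['rice', 'was', 'angry'] (min_width=14, slack=4)
Line 4: ['snow', 'will', 'milk'] (min_width=14, slack=4)
Line 5: ['bridge', 'large', 'storm'] (min_width=18, slack=0)
Line 6: ['developer'] (min_width=9, slack=9)

Answer: 3 3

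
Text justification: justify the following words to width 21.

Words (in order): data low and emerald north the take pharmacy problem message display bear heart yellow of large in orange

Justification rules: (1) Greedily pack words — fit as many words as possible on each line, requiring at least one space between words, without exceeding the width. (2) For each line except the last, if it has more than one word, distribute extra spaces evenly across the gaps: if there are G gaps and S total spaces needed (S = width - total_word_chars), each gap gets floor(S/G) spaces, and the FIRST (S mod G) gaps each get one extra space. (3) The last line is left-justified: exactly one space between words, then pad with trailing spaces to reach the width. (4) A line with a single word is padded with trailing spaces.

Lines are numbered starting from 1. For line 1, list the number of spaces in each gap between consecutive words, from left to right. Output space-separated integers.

Answer: 2 1 1

Derivation:
Line 1: ['data', 'low', 'and', 'emerald'] (min_width=20, slack=1)
Line 2: ['north', 'the', 'take'] (min_width=14, slack=7)
Line 3: ['pharmacy', 'problem'] (min_width=16, slack=5)
Line 4: ['message', 'display', 'bear'] (min_width=20, slack=1)
Line 5: ['heart', 'yellow', 'of', 'large'] (min_width=21, slack=0)
Line 6: ['in', 'orange'] (min_width=9, slack=12)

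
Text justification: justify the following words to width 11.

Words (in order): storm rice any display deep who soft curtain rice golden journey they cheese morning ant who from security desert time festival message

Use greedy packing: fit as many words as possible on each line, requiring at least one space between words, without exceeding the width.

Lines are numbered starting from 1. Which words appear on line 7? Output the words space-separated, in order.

Line 1: ['storm', 'rice'] (min_width=10, slack=1)
Line 2: ['any', 'display'] (min_width=11, slack=0)
Line 3: ['deep', 'who'] (min_width=8, slack=3)
Line 4: ['soft'] (min_width=4, slack=7)
Line 5: ['curtain'] (min_width=7, slack=4)
Line 6: ['rice', 'golden'] (min_width=11, slack=0)
Line 7: ['journey'] (min_width=7, slack=4)
Line 8: ['they', 'cheese'] (min_width=11, slack=0)
Line 9: ['morning', 'ant'] (min_width=11, slack=0)
Line 10: ['who', 'from'] (min_width=8, slack=3)
Line 11: ['security'] (min_width=8, slack=3)
Line 12: ['desert', 'time'] (min_width=11, slack=0)
Line 13: ['festival'] (min_width=8, slack=3)
Line 14: ['message'] (min_width=7, slack=4)

Answer: journey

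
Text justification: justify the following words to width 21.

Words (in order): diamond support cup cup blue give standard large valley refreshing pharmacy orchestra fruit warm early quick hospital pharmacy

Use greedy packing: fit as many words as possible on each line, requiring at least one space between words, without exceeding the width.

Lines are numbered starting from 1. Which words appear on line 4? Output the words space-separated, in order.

Answer: refreshing pharmacy

Derivation:
Line 1: ['diamond', 'support', 'cup'] (min_width=19, slack=2)
Line 2: ['cup', 'blue', 'give'] (min_width=13, slack=8)
Line 3: ['standard', 'large', 'valley'] (min_width=21, slack=0)
Line 4: ['refreshing', 'pharmacy'] (min_width=19, slack=2)
Line 5: ['orchestra', 'fruit', 'warm'] (min_width=20, slack=1)
Line 6: ['early', 'quick', 'hospital'] (min_width=20, slack=1)
Line 7: ['pharmacy'] (min_width=8, slack=13)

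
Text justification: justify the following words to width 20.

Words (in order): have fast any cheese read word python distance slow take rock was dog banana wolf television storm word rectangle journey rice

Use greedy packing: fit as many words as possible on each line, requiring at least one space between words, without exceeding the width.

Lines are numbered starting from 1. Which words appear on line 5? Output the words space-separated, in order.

Answer: wolf television

Derivation:
Line 1: ['have', 'fast', 'any', 'cheese'] (min_width=20, slack=0)
Line 2: ['read', 'word', 'python'] (min_width=16, slack=4)
Line 3: ['distance', 'slow', 'take'] (min_width=18, slack=2)
Line 4: ['rock', 'was', 'dog', 'banana'] (min_width=19, slack=1)
Line 5: ['wolf', 'television'] (min_width=15, slack=5)
Line 6: ['storm', 'word', 'rectangle'] (min_width=20, slack=0)
Line 7: ['journey', 'rice'] (min_width=12, slack=8)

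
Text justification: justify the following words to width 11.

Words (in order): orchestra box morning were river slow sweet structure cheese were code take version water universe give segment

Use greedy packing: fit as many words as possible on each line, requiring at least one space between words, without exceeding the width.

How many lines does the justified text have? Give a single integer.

Answer: 12

Derivation:
Line 1: ['orchestra'] (min_width=9, slack=2)
Line 2: ['box', 'morning'] (min_width=11, slack=0)
Line 3: ['were', 'river'] (min_width=10, slack=1)
Line 4: ['slow', 'sweet'] (min_width=10, slack=1)
Line 5: ['structure'] (min_width=9, slack=2)
Line 6: ['cheese', 'were'] (min_width=11, slack=0)
Line 7: ['code', 'take'] (min_width=9, slack=2)
Line 8: ['version'] (min_width=7, slack=4)
Line 9: ['water'] (min_width=5, slack=6)
Line 10: ['universe'] (min_width=8, slack=3)
Line 11: ['give'] (min_width=4, slack=7)
Line 12: ['segment'] (min_width=7, slack=4)
Total lines: 12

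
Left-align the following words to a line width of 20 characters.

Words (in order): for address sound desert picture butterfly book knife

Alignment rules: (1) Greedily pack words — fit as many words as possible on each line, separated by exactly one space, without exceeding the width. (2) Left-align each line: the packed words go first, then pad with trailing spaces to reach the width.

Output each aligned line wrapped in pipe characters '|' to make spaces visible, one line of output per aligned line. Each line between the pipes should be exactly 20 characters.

Answer: |for address sound   |
|desert picture      |
|butterfly book knife|

Derivation:
Line 1: ['for', 'address', 'sound'] (min_width=17, slack=3)
Line 2: ['desert', 'picture'] (min_width=14, slack=6)
Line 3: ['butterfly', 'book', 'knife'] (min_width=20, slack=0)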